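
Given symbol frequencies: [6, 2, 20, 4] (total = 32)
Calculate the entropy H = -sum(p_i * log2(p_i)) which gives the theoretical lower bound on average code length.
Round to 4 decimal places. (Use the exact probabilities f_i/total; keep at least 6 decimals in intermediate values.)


Per-symbol terms -p_i * log2(p_i) with p_i = f_i/32:
  p = 6/32 = 0.187500: log2(p) = -2.415037, -p*log2(p) = 0.452820
  p = 2/32 = 0.062500: log2(p) = -4.000000, -p*log2(p) = 0.250000
  p = 20/32 = 0.625000: log2(p) = -0.678072, -p*log2(p) = 0.423795
  p = 4/32 = 0.125000: log2(p) = -3.000000, -p*log2(p) = 0.375000
H = 0.452820 + 0.250000 + 0.423795 + 0.375000 = 1.501615

H = 1.5016 bits/symbol


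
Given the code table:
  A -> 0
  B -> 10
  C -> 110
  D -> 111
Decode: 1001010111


Decoding:
10 -> B
0 -> A
10 -> B
10 -> B
111 -> D


Result: BABBD


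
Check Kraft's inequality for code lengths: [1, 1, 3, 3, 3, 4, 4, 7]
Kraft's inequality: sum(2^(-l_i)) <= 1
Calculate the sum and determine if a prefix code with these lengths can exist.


Sum = 2^(-1) + 2^(-1) + 2^(-3) + 2^(-3) + 2^(-3) + 2^(-4) + 2^(-4) + 2^(-7)
    = 0.5 + 0.5 + 0.125 + 0.125 + 0.125 + 0.0625 + 0.0625 + 0.0078125
    = 193/128 = 1.5078125
Since 1.5078125 > 1, Kraft's inequality is NOT satisfied.
A prefix code with these lengths CANNOT exist.

Kraft sum = 1.5078125. Not satisfied.


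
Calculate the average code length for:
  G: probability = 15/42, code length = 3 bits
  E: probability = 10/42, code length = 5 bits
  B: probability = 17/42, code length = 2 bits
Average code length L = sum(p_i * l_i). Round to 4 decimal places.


Weighted contributions p_i * l_i:
  G: (15/42) * 3 = 45/42
  E: (10/42) * 5 = 50/42
  B: (17/42) * 2 = 34/42
Sum = (45 + 50 + 34)/42 = 129/42

L = 129/42 = 3.0714 bits/symbol


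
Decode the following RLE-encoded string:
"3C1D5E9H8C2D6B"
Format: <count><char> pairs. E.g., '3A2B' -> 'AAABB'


Expanding each <count><char> pair:
  3C -> 'CCC'
  1D -> 'D'
  5E -> 'EEEEE'
  9H -> 'HHHHHHHHH'
  8C -> 'CCCCCCCC'
  2D -> 'DD'
  6B -> 'BBBBBB'

Decoded = CCCDEEEEEHHHHHHHHHCCCCCCCCDDBBBBBB


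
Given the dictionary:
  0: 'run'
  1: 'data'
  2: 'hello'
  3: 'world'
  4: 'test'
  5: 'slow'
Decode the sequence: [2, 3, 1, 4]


Look up each index in the dictionary:
  2 -> 'hello'
  3 -> 'world'
  1 -> 'data'
  4 -> 'test'

Decoded: "hello world data test"


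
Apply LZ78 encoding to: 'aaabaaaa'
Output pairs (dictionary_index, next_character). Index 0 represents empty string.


LZ78 encoding steps:
Dictionary: {0: ''}
Step 1: w='' (idx 0), next='a' -> output (0, 'a'), add 'a' as idx 1
Step 2: w='a' (idx 1), next='a' -> output (1, 'a'), add 'aa' as idx 2
Step 3: w='' (idx 0), next='b' -> output (0, 'b'), add 'b' as idx 3
Step 4: w='aa' (idx 2), next='a' -> output (2, 'a'), add 'aaa' as idx 4
Step 5: w='a' (idx 1), end of input -> output (1, '')


Encoded: [(0, 'a'), (1, 'a'), (0, 'b'), (2, 'a'), (1, '')]


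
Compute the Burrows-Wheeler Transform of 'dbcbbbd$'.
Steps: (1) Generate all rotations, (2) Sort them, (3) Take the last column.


Rotations (sorted):
  0: $dbcbbbd -> last char: d
  1: bbbd$dbc -> last char: c
  2: bbd$dbcb -> last char: b
  3: bcbbbd$d -> last char: d
  4: bd$dbcbb -> last char: b
  5: cbbbd$db -> last char: b
  6: d$dbcbbb -> last char: b
  7: dbcbbbd$ -> last char: $


BWT = dcbdbbb$


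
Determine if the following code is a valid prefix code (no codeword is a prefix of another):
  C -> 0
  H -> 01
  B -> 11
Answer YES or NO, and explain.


Checking each pair (does one codeword prefix another?):
  C='0' vs H='01': prefix -- VIOLATION

NO -- this is NOT a valid prefix code. C (0) is a prefix of H (01).


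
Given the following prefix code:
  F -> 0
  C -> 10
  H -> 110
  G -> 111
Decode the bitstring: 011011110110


Decoding step by step:
Bits 0 -> F
Bits 110 -> H
Bits 111 -> G
Bits 10 -> C
Bits 110 -> H


Decoded message: FHGCH


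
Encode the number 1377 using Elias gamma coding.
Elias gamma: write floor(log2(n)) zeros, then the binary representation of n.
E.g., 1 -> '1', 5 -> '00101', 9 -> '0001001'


num_bits = floor(log2(1377)) + 1 = 11
leading_zeros = num_bits - 1 = 10
binary(1377) = 10101100001

Elias gamma(1377) = '0000000000' + '10101100001' = 000000000010101100001 (21 bits)


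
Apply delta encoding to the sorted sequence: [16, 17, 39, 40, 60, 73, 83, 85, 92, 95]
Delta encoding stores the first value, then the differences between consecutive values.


First value: 16
Deltas:
  17 - 16 = 1
  39 - 17 = 22
  40 - 39 = 1
  60 - 40 = 20
  73 - 60 = 13
  83 - 73 = 10
  85 - 83 = 2
  92 - 85 = 7
  95 - 92 = 3


Delta encoded: [16, 1, 22, 1, 20, 13, 10, 2, 7, 3]


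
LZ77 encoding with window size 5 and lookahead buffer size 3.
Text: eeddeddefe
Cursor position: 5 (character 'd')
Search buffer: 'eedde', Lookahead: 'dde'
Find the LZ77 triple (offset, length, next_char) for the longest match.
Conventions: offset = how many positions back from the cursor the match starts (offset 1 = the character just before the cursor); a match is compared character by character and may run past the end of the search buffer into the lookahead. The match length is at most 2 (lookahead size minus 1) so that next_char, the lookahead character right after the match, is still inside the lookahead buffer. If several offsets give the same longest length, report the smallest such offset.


Try each offset into the search buffer:
  offset=1 (pos 4, char 'e'): match length 0
  offset=2 (pos 3, char 'd'): match length 1
  offset=3 (pos 2, char 'd'): match length 2
  offset=4 (pos 1, char 'e'): match length 0
  offset=5 (pos 0, char 'e'): match length 0
Longest match has length 2 at offset 3.
next_char = character at position 5 + 2 = 7 -> 'e'

Best match: offset=3, length=2 (matching 'dd' starting at position 2)
LZ77 triple: (3, 2, 'e')


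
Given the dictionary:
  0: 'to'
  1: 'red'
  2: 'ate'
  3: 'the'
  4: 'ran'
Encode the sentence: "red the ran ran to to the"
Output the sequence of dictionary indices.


Look up each word in the dictionary:
  'red' -> 1
  'the' -> 3
  'ran' -> 4
  'ran' -> 4
  'to' -> 0
  'to' -> 0
  'the' -> 3

Encoded: [1, 3, 4, 4, 0, 0, 3]


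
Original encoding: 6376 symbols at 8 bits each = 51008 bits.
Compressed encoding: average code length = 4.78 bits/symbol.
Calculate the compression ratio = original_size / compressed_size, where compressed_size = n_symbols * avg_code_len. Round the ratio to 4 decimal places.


original_size = n_symbols * orig_bits = 6376 * 8 = 51008 bits
compressed_size = n_symbols * avg_code_len = 6376 * 4.78 = 30477.28 bits
ratio = original_size / compressed_size = 51008 / 30477.28 = 1.6736

Compression ratio = 1.6736


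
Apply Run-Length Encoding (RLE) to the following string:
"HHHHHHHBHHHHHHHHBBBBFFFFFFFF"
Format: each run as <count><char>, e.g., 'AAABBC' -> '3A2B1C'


Scanning runs left to right:
  i=0: run of 'H' x 7 -> '7H'
  i=7: run of 'B' x 1 -> '1B'
  i=8: run of 'H' x 8 -> '8H'
  i=16: run of 'B' x 4 -> '4B'
  i=20: run of 'F' x 8 -> '8F'

RLE = 7H1B8H4B8F


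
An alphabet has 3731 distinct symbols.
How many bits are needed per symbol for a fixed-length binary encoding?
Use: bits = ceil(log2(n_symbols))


log2(3731) = 11.8653
Bracket: 2^11 = 2048 < 3731 <= 2^12 = 4096
So ceil(log2(3731)) = 12

bits = ceil(log2(3731)) = ceil(11.8653) = 12 bits


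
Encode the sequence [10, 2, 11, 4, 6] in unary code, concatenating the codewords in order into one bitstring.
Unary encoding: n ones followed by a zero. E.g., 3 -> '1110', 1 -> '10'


Encode each number as n ones followed by a terminating 0:
  10 -> 11111111110 (11 bits)
  2 -> 110 (3 bits)
  11 -> 111111111110 (12 bits)
  4 -> 11110 (5 bits)
  6 -> 1111110 (7 bits)
Total length = 11 + 3 + 12 + 5 + 7 = 38 bits.

Unary([10, 2, 11, 4, 6]) = 11111111110110111111111110111101111110 (38 bits)


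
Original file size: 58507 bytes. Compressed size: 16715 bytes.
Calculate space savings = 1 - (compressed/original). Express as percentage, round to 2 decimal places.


ratio = compressed/original = 16715/58507 = 0.285692
savings = 1 - ratio = 1 - 0.285692 = 0.714308
as a percentage: 0.714308 * 100 = 71.43%

Space savings = 1 - 16715/58507 = 71.43%


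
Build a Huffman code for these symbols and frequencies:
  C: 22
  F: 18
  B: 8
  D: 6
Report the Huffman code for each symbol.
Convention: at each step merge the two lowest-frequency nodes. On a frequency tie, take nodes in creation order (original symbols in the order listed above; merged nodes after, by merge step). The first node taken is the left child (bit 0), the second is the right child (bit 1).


Huffman tree construction:
Step 1: Merge D(6) + B(8) = 14
Step 2: Merge (D+B)(14) + F(18) = 32
Step 3: Merge C(22) + ((D+B)+F)(32) = 54
Read each symbol's code off the tree from the root (left child = 0, right child = 1).

Codes:
  C: 0 (length 1)
  F: 11 (length 2)
  B: 101 (length 3)
  D: 100 (length 3)
Average code length: 100/54 = 1.8519 bits/symbol


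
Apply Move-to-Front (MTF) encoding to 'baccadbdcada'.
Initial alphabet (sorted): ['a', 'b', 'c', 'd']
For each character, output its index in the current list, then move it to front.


MTF encoding:
'b': index 1 in ['a', 'b', 'c', 'd'] -> ['b', 'a', 'c', 'd']
'a': index 1 in ['b', 'a', 'c', 'd'] -> ['a', 'b', 'c', 'd']
'c': index 2 in ['a', 'b', 'c', 'd'] -> ['c', 'a', 'b', 'd']
'c': index 0 in ['c', 'a', 'b', 'd'] -> ['c', 'a', 'b', 'd']
'a': index 1 in ['c', 'a', 'b', 'd'] -> ['a', 'c', 'b', 'd']
'd': index 3 in ['a', 'c', 'b', 'd'] -> ['d', 'a', 'c', 'b']
'b': index 3 in ['d', 'a', 'c', 'b'] -> ['b', 'd', 'a', 'c']
'd': index 1 in ['b', 'd', 'a', 'c'] -> ['d', 'b', 'a', 'c']
'c': index 3 in ['d', 'b', 'a', 'c'] -> ['c', 'd', 'b', 'a']
'a': index 3 in ['c', 'd', 'b', 'a'] -> ['a', 'c', 'd', 'b']
'd': index 2 in ['a', 'c', 'd', 'b'] -> ['d', 'a', 'c', 'b']
'a': index 1 in ['d', 'a', 'c', 'b'] -> ['a', 'd', 'c', 'b']


Output: [1, 1, 2, 0, 1, 3, 3, 1, 3, 3, 2, 1]


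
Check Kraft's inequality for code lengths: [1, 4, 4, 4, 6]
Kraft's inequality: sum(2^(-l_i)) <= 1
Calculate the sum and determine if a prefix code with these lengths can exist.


Sum = 2^(-1) + 2^(-4) + 2^(-4) + 2^(-4) + 2^(-6)
    = 0.5 + 0.0625 + 0.0625 + 0.0625 + 0.015625
    = 45/64 = 0.703125
Since 0.703125 <= 1, Kraft's inequality IS satisfied.
A prefix code with these lengths CAN exist.

Kraft sum = 0.703125. Satisfied.


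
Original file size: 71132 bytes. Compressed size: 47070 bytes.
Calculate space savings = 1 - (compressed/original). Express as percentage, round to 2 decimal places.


ratio = compressed/original = 47070/71132 = 0.661727
savings = 1 - ratio = 1 - 0.661727 = 0.338273
as a percentage: 0.338273 * 100 = 33.83%

Space savings = 1 - 47070/71132 = 33.83%


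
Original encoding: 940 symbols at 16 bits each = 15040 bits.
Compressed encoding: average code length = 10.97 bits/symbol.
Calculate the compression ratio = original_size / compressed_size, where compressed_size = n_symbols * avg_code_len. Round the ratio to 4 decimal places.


original_size = n_symbols * orig_bits = 940 * 16 = 15040 bits
compressed_size = n_symbols * avg_code_len = 940 * 10.97 = 10311.8 bits
ratio = original_size / compressed_size = 15040 / 10311.8 = 1.4585

Compression ratio = 1.4585


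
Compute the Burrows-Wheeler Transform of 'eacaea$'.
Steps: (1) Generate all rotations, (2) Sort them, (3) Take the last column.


Rotations (sorted):
  0: $eacaea -> last char: a
  1: a$eacae -> last char: e
  2: acaea$e -> last char: e
  3: aea$eac -> last char: c
  4: caea$ea -> last char: a
  5: ea$eaca -> last char: a
  6: eacaea$ -> last char: $


BWT = aeecaa$


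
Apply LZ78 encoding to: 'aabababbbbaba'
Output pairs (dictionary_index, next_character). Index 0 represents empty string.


LZ78 encoding steps:
Dictionary: {0: ''}
Step 1: w='' (idx 0), next='a' -> output (0, 'a'), add 'a' as idx 1
Step 2: w='a' (idx 1), next='b' -> output (1, 'b'), add 'ab' as idx 2
Step 3: w='ab' (idx 2), next='a' -> output (2, 'a'), add 'aba' as idx 3
Step 4: w='' (idx 0), next='b' -> output (0, 'b'), add 'b' as idx 4
Step 5: w='b' (idx 4), next='b' -> output (4, 'b'), add 'bb' as idx 5
Step 6: w='b' (idx 4), next='a' -> output (4, 'a'), add 'ba' as idx 6
Step 7: w='ba' (idx 6), end of input -> output (6, '')


Encoded: [(0, 'a'), (1, 'b'), (2, 'a'), (0, 'b'), (4, 'b'), (4, 'a'), (6, '')]


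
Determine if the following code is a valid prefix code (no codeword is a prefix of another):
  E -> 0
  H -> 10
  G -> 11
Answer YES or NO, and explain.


Checking each pair (does one codeword prefix another?):
  E='0' vs H='10': no prefix
  E='0' vs G='11': no prefix
  H='10' vs E='0': no prefix
  H='10' vs G='11': no prefix
  G='11' vs E='0': no prefix
  G='11' vs H='10': no prefix
No violation found over all pairs.

YES -- this is a valid prefix code. No codeword is a prefix of any other codeword.


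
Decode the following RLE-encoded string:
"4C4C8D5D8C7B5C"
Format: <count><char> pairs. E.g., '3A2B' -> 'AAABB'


Expanding each <count><char> pair:
  4C -> 'CCCC'
  4C -> 'CCCC'
  8D -> 'DDDDDDDD'
  5D -> 'DDDDD'
  8C -> 'CCCCCCCC'
  7B -> 'BBBBBBB'
  5C -> 'CCCCC'

Decoded = CCCCCCCCDDDDDDDDDDDDDCCCCCCCCBBBBBBBCCCCC


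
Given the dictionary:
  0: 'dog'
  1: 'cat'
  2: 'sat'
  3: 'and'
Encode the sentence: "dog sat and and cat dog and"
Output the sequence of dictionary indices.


Look up each word in the dictionary:
  'dog' -> 0
  'sat' -> 2
  'and' -> 3
  'and' -> 3
  'cat' -> 1
  'dog' -> 0
  'and' -> 3

Encoded: [0, 2, 3, 3, 1, 0, 3]


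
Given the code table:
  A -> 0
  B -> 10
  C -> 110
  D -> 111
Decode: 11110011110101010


Decoding:
111 -> D
10 -> B
0 -> A
111 -> D
10 -> B
10 -> B
10 -> B
10 -> B


Result: DBADBBBB


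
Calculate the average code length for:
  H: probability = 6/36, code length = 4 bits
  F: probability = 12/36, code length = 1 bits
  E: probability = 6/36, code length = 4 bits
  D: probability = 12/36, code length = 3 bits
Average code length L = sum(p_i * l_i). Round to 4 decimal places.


Weighted contributions p_i * l_i:
  H: (6/36) * 4 = 24/36
  F: (12/36) * 1 = 12/36
  E: (6/36) * 4 = 24/36
  D: (12/36) * 3 = 36/36
Sum = (24 + 12 + 24 + 36)/36 = 96/36

L = 96/36 = 2.6667 bits/symbol


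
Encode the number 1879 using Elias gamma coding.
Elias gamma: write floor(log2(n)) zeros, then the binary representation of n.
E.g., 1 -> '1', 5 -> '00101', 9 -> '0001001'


num_bits = floor(log2(1879)) + 1 = 11
leading_zeros = num_bits - 1 = 10
binary(1879) = 11101010111

Elias gamma(1879) = '0000000000' + '11101010111' = 000000000011101010111 (21 bits)


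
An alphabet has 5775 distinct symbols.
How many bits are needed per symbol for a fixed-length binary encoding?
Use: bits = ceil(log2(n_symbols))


log2(5775) = 12.4956
Bracket: 2^12 = 4096 < 5775 <= 2^13 = 8192
So ceil(log2(5775)) = 13

bits = ceil(log2(5775)) = ceil(12.4956) = 13 bits


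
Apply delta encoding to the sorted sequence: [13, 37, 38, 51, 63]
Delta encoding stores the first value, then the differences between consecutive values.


First value: 13
Deltas:
  37 - 13 = 24
  38 - 37 = 1
  51 - 38 = 13
  63 - 51 = 12


Delta encoded: [13, 24, 1, 13, 12]


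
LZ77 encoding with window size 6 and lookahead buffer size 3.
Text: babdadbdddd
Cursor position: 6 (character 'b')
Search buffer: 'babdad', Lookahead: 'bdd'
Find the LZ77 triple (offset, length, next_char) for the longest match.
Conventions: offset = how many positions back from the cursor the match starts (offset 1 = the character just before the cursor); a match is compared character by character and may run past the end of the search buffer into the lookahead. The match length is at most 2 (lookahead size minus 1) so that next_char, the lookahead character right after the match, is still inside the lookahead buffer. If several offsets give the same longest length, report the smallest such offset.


Try each offset into the search buffer:
  offset=1 (pos 5, char 'd'): match length 0
  offset=2 (pos 4, char 'a'): match length 0
  offset=3 (pos 3, char 'd'): match length 0
  offset=4 (pos 2, char 'b'): match length 2
  offset=5 (pos 1, char 'a'): match length 0
  offset=6 (pos 0, char 'b'): match length 1
Longest match has length 2 at offset 4.
next_char = character at position 6 + 2 = 8 -> 'd'

Best match: offset=4, length=2 (matching 'bd' starting at position 2)
LZ77 triple: (4, 2, 'd')


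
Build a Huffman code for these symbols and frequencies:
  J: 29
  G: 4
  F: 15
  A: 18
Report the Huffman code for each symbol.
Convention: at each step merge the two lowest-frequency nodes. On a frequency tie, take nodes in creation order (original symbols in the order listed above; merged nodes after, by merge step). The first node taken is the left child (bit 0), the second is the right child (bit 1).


Huffman tree construction:
Step 1: Merge G(4) + F(15) = 19
Step 2: Merge A(18) + (G+F)(19) = 37
Step 3: Merge J(29) + (A+(G+F))(37) = 66
Read each symbol's code off the tree from the root (left child = 0, right child = 1).

Codes:
  J: 0 (length 1)
  G: 110 (length 3)
  F: 111 (length 3)
  A: 10 (length 2)
Average code length: 122/66 = 1.8485 bits/symbol


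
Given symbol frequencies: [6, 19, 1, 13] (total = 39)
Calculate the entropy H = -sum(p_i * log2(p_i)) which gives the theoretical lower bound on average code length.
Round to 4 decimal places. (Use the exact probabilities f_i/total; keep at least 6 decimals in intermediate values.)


Per-symbol terms -p_i * log2(p_i) with p_i = f_i/39:
  p = 6/39 = 0.153846: log2(p) = -2.700440, -p*log2(p) = 0.415452
  p = 19/39 = 0.487179: log2(p) = -1.037475, -p*log2(p) = 0.505436
  p = 1/39 = 0.025641: log2(p) = -5.285402, -p*log2(p) = 0.135523
  p = 13/39 = 0.333333: log2(p) = -1.584963, -p*log2(p) = 0.528321
H = 0.415452 + 0.505436 + 0.135523 + 0.528321 = 1.584732

H = 1.5847 bits/symbol


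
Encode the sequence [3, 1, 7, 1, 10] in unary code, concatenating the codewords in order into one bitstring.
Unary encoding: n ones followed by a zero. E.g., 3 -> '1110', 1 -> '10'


Encode each number as n ones followed by a terminating 0:
  3 -> 1110 (4 bits)
  1 -> 10 (2 bits)
  7 -> 11111110 (8 bits)
  1 -> 10 (2 bits)
  10 -> 11111111110 (11 bits)
Total length = 4 + 2 + 8 + 2 + 11 = 27 bits.

Unary([3, 1, 7, 1, 10]) = 111010111111101011111111110 (27 bits)


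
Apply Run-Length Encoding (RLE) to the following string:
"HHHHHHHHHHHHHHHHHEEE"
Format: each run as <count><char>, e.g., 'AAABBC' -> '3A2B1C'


Scanning runs left to right:
  i=0: run of 'H' x 17 -> '17H'
  i=17: run of 'E' x 3 -> '3E'

RLE = 17H3E


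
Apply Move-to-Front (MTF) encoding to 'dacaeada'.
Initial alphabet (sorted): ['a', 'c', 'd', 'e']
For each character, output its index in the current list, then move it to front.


MTF encoding:
'd': index 2 in ['a', 'c', 'd', 'e'] -> ['d', 'a', 'c', 'e']
'a': index 1 in ['d', 'a', 'c', 'e'] -> ['a', 'd', 'c', 'e']
'c': index 2 in ['a', 'd', 'c', 'e'] -> ['c', 'a', 'd', 'e']
'a': index 1 in ['c', 'a', 'd', 'e'] -> ['a', 'c', 'd', 'e']
'e': index 3 in ['a', 'c', 'd', 'e'] -> ['e', 'a', 'c', 'd']
'a': index 1 in ['e', 'a', 'c', 'd'] -> ['a', 'e', 'c', 'd']
'd': index 3 in ['a', 'e', 'c', 'd'] -> ['d', 'a', 'e', 'c']
'a': index 1 in ['d', 'a', 'e', 'c'] -> ['a', 'd', 'e', 'c']


Output: [2, 1, 2, 1, 3, 1, 3, 1]


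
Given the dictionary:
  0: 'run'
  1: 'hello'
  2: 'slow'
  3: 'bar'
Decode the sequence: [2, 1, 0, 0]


Look up each index in the dictionary:
  2 -> 'slow'
  1 -> 'hello'
  0 -> 'run'
  0 -> 'run'

Decoded: "slow hello run run"


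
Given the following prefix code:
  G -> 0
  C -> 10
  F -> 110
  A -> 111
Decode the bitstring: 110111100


Decoding step by step:
Bits 110 -> F
Bits 111 -> A
Bits 10 -> C
Bits 0 -> G


Decoded message: FACG


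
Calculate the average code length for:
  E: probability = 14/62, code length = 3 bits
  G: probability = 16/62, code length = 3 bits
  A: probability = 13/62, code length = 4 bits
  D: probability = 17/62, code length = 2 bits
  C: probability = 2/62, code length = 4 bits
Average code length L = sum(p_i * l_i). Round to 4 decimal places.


Weighted contributions p_i * l_i:
  E: (14/62) * 3 = 42/62
  G: (16/62) * 3 = 48/62
  A: (13/62) * 4 = 52/62
  D: (17/62) * 2 = 34/62
  C: (2/62) * 4 = 8/62
Sum = (42 + 48 + 52 + 34 + 8)/62 = 184/62

L = 184/62 = 2.9677 bits/symbol


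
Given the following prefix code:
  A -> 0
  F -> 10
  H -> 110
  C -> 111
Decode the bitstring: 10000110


Decoding step by step:
Bits 10 -> F
Bits 0 -> A
Bits 0 -> A
Bits 0 -> A
Bits 110 -> H


Decoded message: FAAAH


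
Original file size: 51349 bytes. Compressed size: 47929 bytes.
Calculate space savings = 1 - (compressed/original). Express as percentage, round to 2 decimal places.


ratio = compressed/original = 47929/51349 = 0.933397
savings = 1 - ratio = 1 - 0.933397 = 0.066603
as a percentage: 0.066603 * 100 = 6.66%

Space savings = 1 - 47929/51349 = 6.66%


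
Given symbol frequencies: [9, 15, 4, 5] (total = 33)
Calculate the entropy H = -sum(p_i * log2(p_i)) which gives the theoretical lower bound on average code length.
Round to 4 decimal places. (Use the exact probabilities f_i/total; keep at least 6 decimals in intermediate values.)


Per-symbol terms -p_i * log2(p_i) with p_i = f_i/33:
  p = 9/33 = 0.272727: log2(p) = -1.874469, -p*log2(p) = 0.511219
  p = 15/33 = 0.454545: log2(p) = -1.137504, -p*log2(p) = 0.517047
  p = 4/33 = 0.121212: log2(p) = -3.044394, -p*log2(p) = 0.369017
  p = 5/33 = 0.151515: log2(p) = -2.722466, -p*log2(p) = 0.412495
H = 0.511219 + 0.517047 + 0.369017 + 0.412495 = 1.809778

H = 1.8098 bits/symbol


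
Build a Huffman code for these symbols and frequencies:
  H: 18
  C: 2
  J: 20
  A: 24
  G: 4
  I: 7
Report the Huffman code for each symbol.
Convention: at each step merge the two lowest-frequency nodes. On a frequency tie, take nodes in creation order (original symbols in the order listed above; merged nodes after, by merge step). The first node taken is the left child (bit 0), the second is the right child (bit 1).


Huffman tree construction:
Step 1: Merge C(2) + G(4) = 6
Step 2: Merge (C+G)(6) + I(7) = 13
Step 3: Merge ((C+G)+I)(13) + H(18) = 31
Step 4: Merge J(20) + A(24) = 44
Step 5: Merge (((C+G)+I)+H)(31) + (J+A)(44) = 75
Read each symbol's code off the tree from the root (left child = 0, right child = 1).

Codes:
  H: 01 (length 2)
  C: 0000 (length 4)
  J: 10 (length 2)
  A: 11 (length 2)
  G: 0001 (length 4)
  I: 001 (length 3)
Average code length: 169/75 = 2.2533 bits/symbol


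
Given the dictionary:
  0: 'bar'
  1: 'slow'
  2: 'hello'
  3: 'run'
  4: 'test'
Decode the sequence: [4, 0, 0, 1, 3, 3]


Look up each index in the dictionary:
  4 -> 'test'
  0 -> 'bar'
  0 -> 'bar'
  1 -> 'slow'
  3 -> 'run'
  3 -> 'run'

Decoded: "test bar bar slow run run"


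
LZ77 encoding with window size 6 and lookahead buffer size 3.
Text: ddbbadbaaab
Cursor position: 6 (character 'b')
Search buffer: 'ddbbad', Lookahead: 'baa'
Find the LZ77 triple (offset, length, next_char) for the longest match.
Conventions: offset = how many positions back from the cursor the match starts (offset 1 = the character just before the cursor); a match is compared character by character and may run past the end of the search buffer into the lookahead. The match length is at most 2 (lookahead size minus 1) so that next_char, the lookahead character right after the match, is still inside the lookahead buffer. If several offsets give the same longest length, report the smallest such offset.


Try each offset into the search buffer:
  offset=1 (pos 5, char 'd'): match length 0
  offset=2 (pos 4, char 'a'): match length 0
  offset=3 (pos 3, char 'b'): match length 2
  offset=4 (pos 2, char 'b'): match length 1
  offset=5 (pos 1, char 'd'): match length 0
  offset=6 (pos 0, char 'd'): match length 0
Longest match has length 2 at offset 3.
next_char = character at position 6 + 2 = 8 -> 'a'

Best match: offset=3, length=2 (matching 'ba' starting at position 3)
LZ77 triple: (3, 2, 'a')


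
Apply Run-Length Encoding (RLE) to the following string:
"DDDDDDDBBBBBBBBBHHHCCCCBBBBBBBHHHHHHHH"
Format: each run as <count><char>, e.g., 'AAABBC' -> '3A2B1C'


Scanning runs left to right:
  i=0: run of 'D' x 7 -> '7D'
  i=7: run of 'B' x 9 -> '9B'
  i=16: run of 'H' x 3 -> '3H'
  i=19: run of 'C' x 4 -> '4C'
  i=23: run of 'B' x 7 -> '7B'
  i=30: run of 'H' x 8 -> '8H'

RLE = 7D9B3H4C7B8H


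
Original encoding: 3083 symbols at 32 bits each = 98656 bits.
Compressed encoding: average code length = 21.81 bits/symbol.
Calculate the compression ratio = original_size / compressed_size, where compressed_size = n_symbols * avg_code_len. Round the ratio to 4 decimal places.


original_size = n_symbols * orig_bits = 3083 * 32 = 98656 bits
compressed_size = n_symbols * avg_code_len = 3083 * 21.81 = 67240.23 bits
ratio = original_size / compressed_size = 98656 / 67240.23 = 1.4672

Compression ratio = 1.4672


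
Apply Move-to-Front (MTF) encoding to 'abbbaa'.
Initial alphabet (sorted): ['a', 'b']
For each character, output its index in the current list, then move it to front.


MTF encoding:
'a': index 0 in ['a', 'b'] -> ['a', 'b']
'b': index 1 in ['a', 'b'] -> ['b', 'a']
'b': index 0 in ['b', 'a'] -> ['b', 'a']
'b': index 0 in ['b', 'a'] -> ['b', 'a']
'a': index 1 in ['b', 'a'] -> ['a', 'b']
'a': index 0 in ['a', 'b'] -> ['a', 'b']


Output: [0, 1, 0, 0, 1, 0]


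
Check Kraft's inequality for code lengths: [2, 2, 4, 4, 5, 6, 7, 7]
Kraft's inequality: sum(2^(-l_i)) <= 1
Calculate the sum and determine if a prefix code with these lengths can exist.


Sum = 2^(-2) + 2^(-2) + 2^(-4) + 2^(-4) + 2^(-5) + 2^(-6) + 2^(-7) + 2^(-7)
    = 0.25 + 0.25 + 0.0625 + 0.0625 + 0.03125 + 0.015625 + 0.0078125 + 0.0078125
    = 88/128 = 0.6875
Since 0.6875 <= 1, Kraft's inequality IS satisfied.
A prefix code with these lengths CAN exist.

Kraft sum = 0.6875. Satisfied.


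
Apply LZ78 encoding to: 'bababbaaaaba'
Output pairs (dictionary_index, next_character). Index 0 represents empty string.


LZ78 encoding steps:
Dictionary: {0: ''}
Step 1: w='' (idx 0), next='b' -> output (0, 'b'), add 'b' as idx 1
Step 2: w='' (idx 0), next='a' -> output (0, 'a'), add 'a' as idx 2
Step 3: w='b' (idx 1), next='a' -> output (1, 'a'), add 'ba' as idx 3
Step 4: w='b' (idx 1), next='b' -> output (1, 'b'), add 'bb' as idx 4
Step 5: w='a' (idx 2), next='a' -> output (2, 'a'), add 'aa' as idx 5
Step 6: w='aa' (idx 5), next='b' -> output (5, 'b'), add 'aab' as idx 6
Step 7: w='a' (idx 2), end of input -> output (2, '')


Encoded: [(0, 'b'), (0, 'a'), (1, 'a'), (1, 'b'), (2, 'a'), (5, 'b'), (2, '')]


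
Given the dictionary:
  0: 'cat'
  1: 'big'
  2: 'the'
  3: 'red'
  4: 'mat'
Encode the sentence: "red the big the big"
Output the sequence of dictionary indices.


Look up each word in the dictionary:
  'red' -> 3
  'the' -> 2
  'big' -> 1
  'the' -> 2
  'big' -> 1

Encoded: [3, 2, 1, 2, 1]


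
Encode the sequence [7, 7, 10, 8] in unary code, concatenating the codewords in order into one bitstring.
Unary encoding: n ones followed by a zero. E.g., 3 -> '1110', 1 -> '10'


Encode each number as n ones followed by a terminating 0:
  7 -> 11111110 (8 bits)
  7 -> 11111110 (8 bits)
  10 -> 11111111110 (11 bits)
  8 -> 111111110 (9 bits)
Total length = 8 + 8 + 11 + 9 = 36 bits.

Unary([7, 7, 10, 8]) = 111111101111111011111111110111111110 (36 bits)


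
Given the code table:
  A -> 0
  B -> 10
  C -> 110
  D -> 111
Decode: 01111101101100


Decoding:
0 -> A
111 -> D
110 -> C
110 -> C
110 -> C
0 -> A


Result: ADCCCA


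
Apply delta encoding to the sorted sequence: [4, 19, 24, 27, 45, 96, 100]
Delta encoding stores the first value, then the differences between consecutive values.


First value: 4
Deltas:
  19 - 4 = 15
  24 - 19 = 5
  27 - 24 = 3
  45 - 27 = 18
  96 - 45 = 51
  100 - 96 = 4


Delta encoded: [4, 15, 5, 3, 18, 51, 4]


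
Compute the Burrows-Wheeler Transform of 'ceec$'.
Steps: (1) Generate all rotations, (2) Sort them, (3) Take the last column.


Rotations (sorted):
  0: $ceec -> last char: c
  1: c$cee -> last char: e
  2: ceec$ -> last char: $
  3: ec$ce -> last char: e
  4: eec$c -> last char: c


BWT = ce$ec


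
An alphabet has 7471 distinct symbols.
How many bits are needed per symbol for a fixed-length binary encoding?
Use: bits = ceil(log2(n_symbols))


log2(7471) = 12.8671
Bracket: 2^12 = 4096 < 7471 <= 2^13 = 8192
So ceil(log2(7471)) = 13

bits = ceil(log2(7471)) = ceil(12.8671) = 13 bits


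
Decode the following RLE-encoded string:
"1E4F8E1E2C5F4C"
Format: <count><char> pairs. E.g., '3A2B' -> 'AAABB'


Expanding each <count><char> pair:
  1E -> 'E'
  4F -> 'FFFF'
  8E -> 'EEEEEEEE'
  1E -> 'E'
  2C -> 'CC'
  5F -> 'FFFFF'
  4C -> 'CCCC'

Decoded = EFFFFEEEEEEEEECCFFFFFCCCC


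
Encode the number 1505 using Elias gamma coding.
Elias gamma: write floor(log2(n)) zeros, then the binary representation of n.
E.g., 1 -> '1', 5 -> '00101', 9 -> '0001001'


num_bits = floor(log2(1505)) + 1 = 11
leading_zeros = num_bits - 1 = 10
binary(1505) = 10111100001

Elias gamma(1505) = '0000000000' + '10111100001' = 000000000010111100001 (21 bits)


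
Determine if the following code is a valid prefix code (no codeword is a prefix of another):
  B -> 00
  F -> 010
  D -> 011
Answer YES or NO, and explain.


Checking each pair (does one codeword prefix another?):
  B='00' vs F='010': no prefix
  B='00' vs D='011': no prefix
  F='010' vs B='00': no prefix
  F='010' vs D='011': no prefix
  D='011' vs B='00': no prefix
  D='011' vs F='010': no prefix
No violation found over all pairs.

YES -- this is a valid prefix code. No codeword is a prefix of any other codeword.


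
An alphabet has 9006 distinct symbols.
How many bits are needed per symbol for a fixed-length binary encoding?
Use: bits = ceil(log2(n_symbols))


log2(9006) = 13.1367
Bracket: 2^13 = 8192 < 9006 <= 2^14 = 16384
So ceil(log2(9006)) = 14

bits = ceil(log2(9006)) = ceil(13.1367) = 14 bits


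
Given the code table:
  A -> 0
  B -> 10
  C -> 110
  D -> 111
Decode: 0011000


Decoding:
0 -> A
0 -> A
110 -> C
0 -> A
0 -> A


Result: AACAA


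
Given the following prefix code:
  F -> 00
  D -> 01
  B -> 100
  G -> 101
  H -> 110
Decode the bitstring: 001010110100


Decoding step by step:
Bits 00 -> F
Bits 101 -> G
Bits 01 -> D
Bits 101 -> G
Bits 00 -> F


Decoded message: FGDGF


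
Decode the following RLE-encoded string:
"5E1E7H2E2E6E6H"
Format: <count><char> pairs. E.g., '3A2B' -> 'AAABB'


Expanding each <count><char> pair:
  5E -> 'EEEEE'
  1E -> 'E'
  7H -> 'HHHHHHH'
  2E -> 'EE'
  2E -> 'EE'
  6E -> 'EEEEEE'
  6H -> 'HHHHHH'

Decoded = EEEEEEHHHHHHHEEEEEEEEEEHHHHHH


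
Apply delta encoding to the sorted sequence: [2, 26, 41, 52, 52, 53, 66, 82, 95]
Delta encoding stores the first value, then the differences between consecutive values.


First value: 2
Deltas:
  26 - 2 = 24
  41 - 26 = 15
  52 - 41 = 11
  52 - 52 = 0
  53 - 52 = 1
  66 - 53 = 13
  82 - 66 = 16
  95 - 82 = 13


Delta encoded: [2, 24, 15, 11, 0, 1, 13, 16, 13]


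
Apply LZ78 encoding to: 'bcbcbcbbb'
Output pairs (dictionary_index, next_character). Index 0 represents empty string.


LZ78 encoding steps:
Dictionary: {0: ''}
Step 1: w='' (idx 0), next='b' -> output (0, 'b'), add 'b' as idx 1
Step 2: w='' (idx 0), next='c' -> output (0, 'c'), add 'c' as idx 2
Step 3: w='b' (idx 1), next='c' -> output (1, 'c'), add 'bc' as idx 3
Step 4: w='bc' (idx 3), next='b' -> output (3, 'b'), add 'bcb' as idx 4
Step 5: w='b' (idx 1), next='b' -> output (1, 'b'), add 'bb' as idx 5


Encoded: [(0, 'b'), (0, 'c'), (1, 'c'), (3, 'b'), (1, 'b')]


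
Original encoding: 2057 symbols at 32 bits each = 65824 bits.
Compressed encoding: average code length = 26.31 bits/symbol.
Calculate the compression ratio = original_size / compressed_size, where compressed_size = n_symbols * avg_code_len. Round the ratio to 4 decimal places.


original_size = n_symbols * orig_bits = 2057 * 32 = 65824 bits
compressed_size = n_symbols * avg_code_len = 2057 * 26.31 = 54119.67 bits
ratio = original_size / compressed_size = 65824 / 54119.67 = 1.2163

Compression ratio = 1.2163


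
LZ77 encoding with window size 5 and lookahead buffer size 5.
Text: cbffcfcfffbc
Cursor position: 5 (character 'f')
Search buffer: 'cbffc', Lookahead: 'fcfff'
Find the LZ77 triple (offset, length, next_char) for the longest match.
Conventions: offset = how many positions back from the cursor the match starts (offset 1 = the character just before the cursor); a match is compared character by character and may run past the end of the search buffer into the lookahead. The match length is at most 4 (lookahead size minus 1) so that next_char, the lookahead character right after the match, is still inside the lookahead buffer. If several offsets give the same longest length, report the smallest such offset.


Try each offset into the search buffer:
  offset=1 (pos 4, char 'c'): match length 0
  offset=2 (pos 3, char 'f'): match length 3
  offset=3 (pos 2, char 'f'): match length 1
  offset=4 (pos 1, char 'b'): match length 0
  offset=5 (pos 0, char 'c'): match length 0
Longest match has length 3 at offset 2.
next_char = character at position 5 + 3 = 8 -> 'f'

Best match: offset=2, length=3 (matching 'fcf' starting at position 3)
LZ77 triple: (2, 3, 'f')


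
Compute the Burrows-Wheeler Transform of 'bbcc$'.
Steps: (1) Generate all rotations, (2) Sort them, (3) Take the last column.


Rotations (sorted):
  0: $bbcc -> last char: c
  1: bbcc$ -> last char: $
  2: bcc$b -> last char: b
  3: c$bbc -> last char: c
  4: cc$bb -> last char: b


BWT = c$bcb


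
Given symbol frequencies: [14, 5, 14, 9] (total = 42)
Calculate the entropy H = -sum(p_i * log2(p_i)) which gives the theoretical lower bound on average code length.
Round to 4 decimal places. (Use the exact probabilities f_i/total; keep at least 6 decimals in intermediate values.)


Per-symbol terms -p_i * log2(p_i) with p_i = f_i/42:
  p = 14/42 = 0.333333: log2(p) = -1.584963, -p*log2(p) = 0.528321
  p = 5/42 = 0.119048: log2(p) = -3.070389, -p*log2(p) = 0.365523
  p = 14/42 = 0.333333: log2(p) = -1.584963, -p*log2(p) = 0.528321
  p = 9/42 = 0.214286: log2(p) = -2.222392, -p*log2(p) = 0.476227
H = 0.528321 + 0.365523 + 0.528321 + 0.476227 = 1.898392

H = 1.8984 bits/symbol


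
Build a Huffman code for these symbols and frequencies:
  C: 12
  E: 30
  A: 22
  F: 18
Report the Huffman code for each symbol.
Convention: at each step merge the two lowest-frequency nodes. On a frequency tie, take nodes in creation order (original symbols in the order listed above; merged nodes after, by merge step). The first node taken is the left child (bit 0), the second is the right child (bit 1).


Huffman tree construction:
Step 1: Merge C(12) + F(18) = 30
Step 2: Merge A(22) + E(30) = 52
Step 3: Merge (C+F)(30) + (A+E)(52) = 82
Read each symbol's code off the tree from the root (left child = 0, right child = 1).

Codes:
  C: 00 (length 2)
  E: 11 (length 2)
  A: 10 (length 2)
  F: 01 (length 2)
Average code length: 164/82 = 2.0000 bits/symbol


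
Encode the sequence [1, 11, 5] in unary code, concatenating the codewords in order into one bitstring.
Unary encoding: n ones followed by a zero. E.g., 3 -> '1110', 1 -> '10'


Encode each number as n ones followed by a terminating 0:
  1 -> 10 (2 bits)
  11 -> 111111111110 (12 bits)
  5 -> 111110 (6 bits)
Total length = 2 + 12 + 6 = 20 bits.

Unary([1, 11, 5]) = 10111111111110111110 (20 bits)


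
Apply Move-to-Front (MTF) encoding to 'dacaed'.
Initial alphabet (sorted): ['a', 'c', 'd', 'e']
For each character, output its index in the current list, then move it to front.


MTF encoding:
'd': index 2 in ['a', 'c', 'd', 'e'] -> ['d', 'a', 'c', 'e']
'a': index 1 in ['d', 'a', 'c', 'e'] -> ['a', 'd', 'c', 'e']
'c': index 2 in ['a', 'd', 'c', 'e'] -> ['c', 'a', 'd', 'e']
'a': index 1 in ['c', 'a', 'd', 'e'] -> ['a', 'c', 'd', 'e']
'e': index 3 in ['a', 'c', 'd', 'e'] -> ['e', 'a', 'c', 'd']
'd': index 3 in ['e', 'a', 'c', 'd'] -> ['d', 'e', 'a', 'c']


Output: [2, 1, 2, 1, 3, 3]


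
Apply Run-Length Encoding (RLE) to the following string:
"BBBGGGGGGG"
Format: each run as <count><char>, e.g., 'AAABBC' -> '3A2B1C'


Scanning runs left to right:
  i=0: run of 'B' x 3 -> '3B'
  i=3: run of 'G' x 7 -> '7G'

RLE = 3B7G


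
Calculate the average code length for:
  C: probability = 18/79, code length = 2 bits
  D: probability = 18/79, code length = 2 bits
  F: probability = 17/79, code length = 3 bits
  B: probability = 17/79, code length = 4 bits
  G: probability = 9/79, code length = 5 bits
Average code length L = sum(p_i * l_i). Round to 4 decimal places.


Weighted contributions p_i * l_i:
  C: (18/79) * 2 = 36/79
  D: (18/79) * 2 = 36/79
  F: (17/79) * 3 = 51/79
  B: (17/79) * 4 = 68/79
  G: (9/79) * 5 = 45/79
Sum = (36 + 36 + 51 + 68 + 45)/79 = 236/79

L = 236/79 = 2.9873 bits/symbol


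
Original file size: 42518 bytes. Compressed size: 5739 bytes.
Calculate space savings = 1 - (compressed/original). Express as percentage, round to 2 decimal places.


ratio = compressed/original = 5739/42518 = 0.134978
savings = 1 - ratio = 1 - 0.134978 = 0.865022
as a percentage: 0.865022 * 100 = 86.5%

Space savings = 1 - 5739/42518 = 86.5%


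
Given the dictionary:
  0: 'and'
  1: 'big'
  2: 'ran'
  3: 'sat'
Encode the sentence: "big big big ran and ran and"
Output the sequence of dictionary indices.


Look up each word in the dictionary:
  'big' -> 1
  'big' -> 1
  'big' -> 1
  'ran' -> 2
  'and' -> 0
  'ran' -> 2
  'and' -> 0

Encoded: [1, 1, 1, 2, 0, 2, 0]


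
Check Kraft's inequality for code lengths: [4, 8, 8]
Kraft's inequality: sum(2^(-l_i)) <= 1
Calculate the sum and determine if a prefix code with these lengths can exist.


Sum = 2^(-4) + 2^(-8) + 2^(-8)
    = 0.0625 + 0.00390625 + 0.00390625
    = 18/256 = 0.0703125
Since 0.0703125 <= 1, Kraft's inequality IS satisfied.
A prefix code with these lengths CAN exist.

Kraft sum = 0.0703125. Satisfied.


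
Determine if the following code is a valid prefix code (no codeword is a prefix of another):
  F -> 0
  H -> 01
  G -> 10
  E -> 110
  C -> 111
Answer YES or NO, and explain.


Checking each pair (does one codeword prefix another?):
  F='0' vs H='01': prefix -- VIOLATION

NO -- this is NOT a valid prefix code. F (0) is a prefix of H (01).


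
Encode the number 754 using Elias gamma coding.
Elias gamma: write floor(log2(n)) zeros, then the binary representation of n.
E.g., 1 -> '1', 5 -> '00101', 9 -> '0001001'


num_bits = floor(log2(754)) + 1 = 10
leading_zeros = num_bits - 1 = 9
binary(754) = 1011110010

Elias gamma(754) = '000000000' + '1011110010' = 0000000001011110010 (19 bits)


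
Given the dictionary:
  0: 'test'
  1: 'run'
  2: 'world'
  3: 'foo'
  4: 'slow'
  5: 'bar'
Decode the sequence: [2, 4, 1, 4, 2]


Look up each index in the dictionary:
  2 -> 'world'
  4 -> 'slow'
  1 -> 'run'
  4 -> 'slow'
  2 -> 'world'

Decoded: "world slow run slow world"


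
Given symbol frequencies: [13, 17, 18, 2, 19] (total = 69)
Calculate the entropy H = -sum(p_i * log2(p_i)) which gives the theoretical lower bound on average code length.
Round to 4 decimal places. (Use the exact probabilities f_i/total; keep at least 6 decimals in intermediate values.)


Per-symbol terms -p_i * log2(p_i) with p_i = f_i/69:
  p = 13/69 = 0.188406: log2(p) = -2.408085, -p*log2(p) = 0.453697
  p = 17/69 = 0.246377: log2(p) = -2.021062, -p*log2(p) = 0.497943
  p = 18/69 = 0.260870: log2(p) = -1.938599, -p*log2(p) = 0.505722
  p = 2/69 = 0.028986: log2(p) = -5.108524, -p*log2(p) = 0.148073
  p = 19/69 = 0.275362: log2(p) = -1.860597, -p*log2(p) = 0.512338
H = 0.453697 + 0.497943 + 0.505722 + 0.148073 + 0.512338 = 2.117773

H = 2.1178 bits/symbol


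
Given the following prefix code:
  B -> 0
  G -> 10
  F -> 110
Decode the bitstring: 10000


Decoding step by step:
Bits 10 -> G
Bits 0 -> B
Bits 0 -> B
Bits 0 -> B


Decoded message: GBBB


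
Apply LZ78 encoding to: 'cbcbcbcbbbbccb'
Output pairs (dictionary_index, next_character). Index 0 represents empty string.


LZ78 encoding steps:
Dictionary: {0: ''}
Step 1: w='' (idx 0), next='c' -> output (0, 'c'), add 'c' as idx 1
Step 2: w='' (idx 0), next='b' -> output (0, 'b'), add 'b' as idx 2
Step 3: w='c' (idx 1), next='b' -> output (1, 'b'), add 'cb' as idx 3
Step 4: w='cb' (idx 3), next='c' -> output (3, 'c'), add 'cbc' as idx 4
Step 5: w='b' (idx 2), next='b' -> output (2, 'b'), add 'bb' as idx 5
Step 6: w='bb' (idx 5), next='c' -> output (5, 'c'), add 'bbc' as idx 6
Step 7: w='cb' (idx 3), end of input -> output (3, '')


Encoded: [(0, 'c'), (0, 'b'), (1, 'b'), (3, 'c'), (2, 'b'), (5, 'c'), (3, '')]
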